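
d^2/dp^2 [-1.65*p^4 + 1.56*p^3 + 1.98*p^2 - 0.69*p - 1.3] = -19.8*p^2 + 9.36*p + 3.96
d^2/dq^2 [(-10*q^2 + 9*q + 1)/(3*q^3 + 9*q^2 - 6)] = 2*(-10*q^6 + 27*q^5 + 87*q^4 - 35*q^3 - 45*q^2 + 168*q - 34)/(3*(q^9 + 9*q^8 + 27*q^7 + 21*q^6 - 36*q^5 - 54*q^4 + 12*q^3 + 36*q^2 - 8))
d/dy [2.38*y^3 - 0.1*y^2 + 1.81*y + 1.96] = 7.14*y^2 - 0.2*y + 1.81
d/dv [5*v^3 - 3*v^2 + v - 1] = 15*v^2 - 6*v + 1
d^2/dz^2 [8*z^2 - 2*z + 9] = 16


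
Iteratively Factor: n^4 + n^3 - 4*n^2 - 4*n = (n - 2)*(n^3 + 3*n^2 + 2*n) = n*(n - 2)*(n^2 + 3*n + 2) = n*(n - 2)*(n + 2)*(n + 1)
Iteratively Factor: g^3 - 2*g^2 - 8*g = (g)*(g^2 - 2*g - 8) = g*(g + 2)*(g - 4)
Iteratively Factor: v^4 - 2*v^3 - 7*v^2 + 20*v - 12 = (v - 2)*(v^3 - 7*v + 6) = (v - 2)^2*(v^2 + 2*v - 3) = (v - 2)^2*(v - 1)*(v + 3)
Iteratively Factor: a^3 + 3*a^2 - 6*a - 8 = (a - 2)*(a^2 + 5*a + 4) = (a - 2)*(a + 4)*(a + 1)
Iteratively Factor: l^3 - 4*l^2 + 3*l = (l - 1)*(l^2 - 3*l) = l*(l - 1)*(l - 3)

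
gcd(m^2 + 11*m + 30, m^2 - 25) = m + 5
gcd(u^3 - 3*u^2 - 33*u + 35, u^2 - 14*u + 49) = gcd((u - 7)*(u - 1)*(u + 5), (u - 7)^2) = u - 7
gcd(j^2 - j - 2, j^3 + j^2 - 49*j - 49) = j + 1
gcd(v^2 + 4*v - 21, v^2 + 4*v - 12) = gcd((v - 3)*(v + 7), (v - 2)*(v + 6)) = 1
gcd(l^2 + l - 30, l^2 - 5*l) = l - 5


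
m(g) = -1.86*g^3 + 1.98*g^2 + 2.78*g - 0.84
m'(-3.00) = -59.32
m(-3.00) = 58.86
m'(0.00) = 2.78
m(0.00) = -0.84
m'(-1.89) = -24.64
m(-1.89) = 13.54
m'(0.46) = 3.42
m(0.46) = 0.68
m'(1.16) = -0.13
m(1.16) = 2.15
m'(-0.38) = 0.47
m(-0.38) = -1.51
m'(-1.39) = -13.51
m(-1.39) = 4.12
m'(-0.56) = -1.19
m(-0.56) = -1.45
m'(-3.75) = -90.54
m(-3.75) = 114.66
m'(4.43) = -89.18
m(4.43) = -111.37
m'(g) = -5.58*g^2 + 3.96*g + 2.78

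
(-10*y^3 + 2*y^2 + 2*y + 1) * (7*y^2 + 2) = -70*y^5 + 14*y^4 - 6*y^3 + 11*y^2 + 4*y + 2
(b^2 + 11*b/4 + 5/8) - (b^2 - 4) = 11*b/4 + 37/8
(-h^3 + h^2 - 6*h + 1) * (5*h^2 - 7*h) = -5*h^5 + 12*h^4 - 37*h^3 + 47*h^2 - 7*h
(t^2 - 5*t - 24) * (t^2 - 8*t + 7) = t^4 - 13*t^3 + 23*t^2 + 157*t - 168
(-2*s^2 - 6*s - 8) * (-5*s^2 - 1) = 10*s^4 + 30*s^3 + 42*s^2 + 6*s + 8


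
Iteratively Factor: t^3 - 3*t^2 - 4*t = (t + 1)*(t^2 - 4*t) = t*(t + 1)*(t - 4)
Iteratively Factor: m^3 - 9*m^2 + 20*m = (m)*(m^2 - 9*m + 20) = m*(m - 4)*(m - 5)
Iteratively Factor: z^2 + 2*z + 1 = (z + 1)*(z + 1)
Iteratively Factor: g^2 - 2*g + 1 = (g - 1)*(g - 1)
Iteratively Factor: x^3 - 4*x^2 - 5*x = (x + 1)*(x^2 - 5*x) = x*(x + 1)*(x - 5)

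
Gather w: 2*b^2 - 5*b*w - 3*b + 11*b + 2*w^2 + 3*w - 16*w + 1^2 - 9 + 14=2*b^2 + 8*b + 2*w^2 + w*(-5*b - 13) + 6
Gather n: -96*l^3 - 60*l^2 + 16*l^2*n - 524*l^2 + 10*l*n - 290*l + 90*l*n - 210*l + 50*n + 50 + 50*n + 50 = -96*l^3 - 584*l^2 - 500*l + n*(16*l^2 + 100*l + 100) + 100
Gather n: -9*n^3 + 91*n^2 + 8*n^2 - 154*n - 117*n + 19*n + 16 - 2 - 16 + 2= -9*n^3 + 99*n^2 - 252*n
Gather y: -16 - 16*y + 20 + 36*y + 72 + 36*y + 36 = 56*y + 112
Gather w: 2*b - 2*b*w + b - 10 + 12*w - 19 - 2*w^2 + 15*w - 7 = 3*b - 2*w^2 + w*(27 - 2*b) - 36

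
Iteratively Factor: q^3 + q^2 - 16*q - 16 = (q + 4)*(q^2 - 3*q - 4) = (q + 1)*(q + 4)*(q - 4)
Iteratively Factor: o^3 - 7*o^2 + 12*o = (o - 4)*(o^2 - 3*o) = (o - 4)*(o - 3)*(o)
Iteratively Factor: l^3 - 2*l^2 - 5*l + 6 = (l - 3)*(l^2 + l - 2) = (l - 3)*(l - 1)*(l + 2)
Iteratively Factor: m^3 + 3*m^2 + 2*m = (m + 2)*(m^2 + m) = m*(m + 2)*(m + 1)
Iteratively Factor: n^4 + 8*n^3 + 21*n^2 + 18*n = (n)*(n^3 + 8*n^2 + 21*n + 18) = n*(n + 2)*(n^2 + 6*n + 9) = n*(n + 2)*(n + 3)*(n + 3)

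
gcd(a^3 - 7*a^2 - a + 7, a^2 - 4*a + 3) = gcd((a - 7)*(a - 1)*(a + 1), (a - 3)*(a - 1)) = a - 1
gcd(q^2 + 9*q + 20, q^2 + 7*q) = 1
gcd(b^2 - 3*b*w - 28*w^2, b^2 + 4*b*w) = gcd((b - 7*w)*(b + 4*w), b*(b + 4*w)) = b + 4*w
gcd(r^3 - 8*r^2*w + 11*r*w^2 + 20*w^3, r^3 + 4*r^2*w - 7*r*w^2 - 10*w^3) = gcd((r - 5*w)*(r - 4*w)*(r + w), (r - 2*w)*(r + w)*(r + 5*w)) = r + w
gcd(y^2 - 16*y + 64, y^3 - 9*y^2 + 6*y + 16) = y - 8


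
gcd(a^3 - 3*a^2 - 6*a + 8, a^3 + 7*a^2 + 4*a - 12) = a^2 + a - 2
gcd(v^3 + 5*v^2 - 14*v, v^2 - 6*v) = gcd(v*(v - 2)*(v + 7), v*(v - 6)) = v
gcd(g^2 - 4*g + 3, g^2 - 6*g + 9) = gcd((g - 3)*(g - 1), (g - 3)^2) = g - 3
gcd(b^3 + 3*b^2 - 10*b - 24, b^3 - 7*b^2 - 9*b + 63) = b - 3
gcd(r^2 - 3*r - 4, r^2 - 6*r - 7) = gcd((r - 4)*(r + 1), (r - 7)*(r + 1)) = r + 1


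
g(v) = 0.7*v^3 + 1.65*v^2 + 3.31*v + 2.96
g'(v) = 2.1*v^2 + 3.3*v + 3.31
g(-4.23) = -34.50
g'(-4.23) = 26.93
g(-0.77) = 1.07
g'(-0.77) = 2.01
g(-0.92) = 0.77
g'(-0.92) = 2.05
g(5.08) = 154.12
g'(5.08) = 74.27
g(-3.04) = -11.52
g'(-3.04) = 12.69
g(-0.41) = 1.83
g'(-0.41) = 2.31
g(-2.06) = -2.98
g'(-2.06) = 5.42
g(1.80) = 18.35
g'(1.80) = 16.05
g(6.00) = 233.42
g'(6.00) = 98.71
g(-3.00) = -11.02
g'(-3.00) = 12.31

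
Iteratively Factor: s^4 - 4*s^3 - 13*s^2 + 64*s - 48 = (s - 3)*(s^3 - s^2 - 16*s + 16) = (s - 4)*(s - 3)*(s^2 + 3*s - 4) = (s - 4)*(s - 3)*(s - 1)*(s + 4)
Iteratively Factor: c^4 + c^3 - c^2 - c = (c + 1)*(c^3 - c) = c*(c + 1)*(c^2 - 1) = c*(c + 1)^2*(c - 1)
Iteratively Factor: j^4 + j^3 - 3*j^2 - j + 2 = (j + 1)*(j^3 - 3*j + 2) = (j - 1)*(j + 1)*(j^2 + j - 2) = (j - 1)^2*(j + 1)*(j + 2)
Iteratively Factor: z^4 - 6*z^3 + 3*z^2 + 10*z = (z)*(z^3 - 6*z^2 + 3*z + 10) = z*(z + 1)*(z^2 - 7*z + 10) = z*(z - 2)*(z + 1)*(z - 5)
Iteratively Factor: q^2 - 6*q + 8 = (q - 2)*(q - 4)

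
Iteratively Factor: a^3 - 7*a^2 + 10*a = (a)*(a^2 - 7*a + 10) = a*(a - 2)*(a - 5)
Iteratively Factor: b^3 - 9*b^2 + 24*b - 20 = (b - 2)*(b^2 - 7*b + 10) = (b - 5)*(b - 2)*(b - 2)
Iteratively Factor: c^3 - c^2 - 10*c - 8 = (c + 2)*(c^2 - 3*c - 4) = (c - 4)*(c + 2)*(c + 1)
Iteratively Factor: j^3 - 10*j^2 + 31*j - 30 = (j - 5)*(j^2 - 5*j + 6) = (j - 5)*(j - 3)*(j - 2)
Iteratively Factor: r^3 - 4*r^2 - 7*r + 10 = (r - 1)*(r^2 - 3*r - 10) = (r - 1)*(r + 2)*(r - 5)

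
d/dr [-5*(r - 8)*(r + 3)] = 25 - 10*r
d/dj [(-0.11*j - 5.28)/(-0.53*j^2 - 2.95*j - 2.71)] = (0.0583*j^2 + 0.3245*j - (0.11*j + 5.28)*(1.06*j + 2.95) + 0.2981)/(0.53*j^2 + 2.95*j + 2.71)^2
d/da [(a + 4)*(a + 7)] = 2*a + 11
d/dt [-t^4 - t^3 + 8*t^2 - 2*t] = -4*t^3 - 3*t^2 + 16*t - 2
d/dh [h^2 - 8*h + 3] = 2*h - 8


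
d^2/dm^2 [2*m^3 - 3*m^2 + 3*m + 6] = 12*m - 6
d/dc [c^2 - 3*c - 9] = 2*c - 3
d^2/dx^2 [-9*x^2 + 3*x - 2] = -18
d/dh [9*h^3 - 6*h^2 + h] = 27*h^2 - 12*h + 1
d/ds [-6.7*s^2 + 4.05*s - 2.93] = 4.05 - 13.4*s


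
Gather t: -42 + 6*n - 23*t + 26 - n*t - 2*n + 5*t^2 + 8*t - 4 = 4*n + 5*t^2 + t*(-n - 15) - 20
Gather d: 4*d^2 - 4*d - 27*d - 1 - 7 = 4*d^2 - 31*d - 8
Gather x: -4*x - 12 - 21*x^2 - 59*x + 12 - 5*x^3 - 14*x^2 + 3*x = -5*x^3 - 35*x^2 - 60*x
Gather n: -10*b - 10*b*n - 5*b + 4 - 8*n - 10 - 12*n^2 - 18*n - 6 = -15*b - 12*n^2 + n*(-10*b - 26) - 12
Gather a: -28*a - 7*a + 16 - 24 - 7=-35*a - 15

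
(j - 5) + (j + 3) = 2*j - 2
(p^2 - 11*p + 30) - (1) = p^2 - 11*p + 29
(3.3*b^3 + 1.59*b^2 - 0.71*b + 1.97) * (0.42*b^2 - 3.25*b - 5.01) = 1.386*b^5 - 10.0572*b^4 - 21.9987*b^3 - 4.831*b^2 - 2.8454*b - 9.8697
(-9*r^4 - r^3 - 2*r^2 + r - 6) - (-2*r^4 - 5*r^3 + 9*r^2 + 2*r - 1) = -7*r^4 + 4*r^3 - 11*r^2 - r - 5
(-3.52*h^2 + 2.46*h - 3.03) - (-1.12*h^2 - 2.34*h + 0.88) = -2.4*h^2 + 4.8*h - 3.91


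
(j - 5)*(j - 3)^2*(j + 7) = j^4 - 4*j^3 - 38*j^2 + 228*j - 315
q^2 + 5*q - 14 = (q - 2)*(q + 7)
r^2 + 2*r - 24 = (r - 4)*(r + 6)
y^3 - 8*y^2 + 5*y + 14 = (y - 7)*(y - 2)*(y + 1)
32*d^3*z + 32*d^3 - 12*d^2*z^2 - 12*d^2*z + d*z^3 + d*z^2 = (-8*d + z)*(-4*d + z)*(d*z + d)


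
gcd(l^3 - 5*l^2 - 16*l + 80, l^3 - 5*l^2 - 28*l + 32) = l + 4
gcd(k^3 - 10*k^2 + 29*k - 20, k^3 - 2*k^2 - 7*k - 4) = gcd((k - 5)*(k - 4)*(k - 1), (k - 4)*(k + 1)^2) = k - 4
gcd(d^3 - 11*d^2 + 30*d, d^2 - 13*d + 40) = d - 5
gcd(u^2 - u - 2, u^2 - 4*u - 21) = 1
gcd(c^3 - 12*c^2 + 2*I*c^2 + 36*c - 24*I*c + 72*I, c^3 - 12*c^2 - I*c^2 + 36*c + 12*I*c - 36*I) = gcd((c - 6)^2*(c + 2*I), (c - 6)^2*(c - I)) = c^2 - 12*c + 36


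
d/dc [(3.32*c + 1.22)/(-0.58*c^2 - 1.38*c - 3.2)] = (1.9256*c^2 + 1.4152*c - 8.9404)/(0.3364*c^4 + 1.6008*c^3 + 5.6164*c^2 + 8.832*c + 10.24)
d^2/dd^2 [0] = 0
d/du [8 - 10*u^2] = -20*u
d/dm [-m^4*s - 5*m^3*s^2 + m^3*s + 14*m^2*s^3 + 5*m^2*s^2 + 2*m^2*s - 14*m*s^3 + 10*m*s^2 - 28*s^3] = s*(-4*m^3 - 15*m^2*s + 3*m^2 + 28*m*s^2 + 10*m*s + 4*m - 14*s^2 + 10*s)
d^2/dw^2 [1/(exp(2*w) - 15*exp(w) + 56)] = ((15 - 4*exp(w))*(exp(2*w) - 15*exp(w) + 56) + 2*(2*exp(w) - 15)^2*exp(w))*exp(w)/(exp(2*w) - 15*exp(w) + 56)^3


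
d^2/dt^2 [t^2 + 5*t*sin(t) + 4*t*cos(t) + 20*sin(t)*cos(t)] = -5*t*sin(t) - 4*t*cos(t) - 8*sin(t) - 40*sin(2*t) + 10*cos(t) + 2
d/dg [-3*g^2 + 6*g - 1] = 6 - 6*g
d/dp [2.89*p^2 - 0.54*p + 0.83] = 5.78*p - 0.54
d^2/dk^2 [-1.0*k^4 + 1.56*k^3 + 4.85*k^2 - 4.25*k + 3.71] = -12.0*k^2 + 9.36*k + 9.7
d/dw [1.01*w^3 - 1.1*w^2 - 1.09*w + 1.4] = 3.03*w^2 - 2.2*w - 1.09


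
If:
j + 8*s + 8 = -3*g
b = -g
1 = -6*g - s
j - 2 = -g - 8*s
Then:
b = 5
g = -5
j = -225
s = 29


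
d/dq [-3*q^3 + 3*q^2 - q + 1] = -9*q^2 + 6*q - 1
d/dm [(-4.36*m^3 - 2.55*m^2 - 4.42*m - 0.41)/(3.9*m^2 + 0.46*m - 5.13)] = (-17.004*m^4 - 4.0112*m^3 + 83.1654*m^2 + 29.361*m + 22.8632)/(15.21*m^4 + 3.588*m^3 - 39.8024*m^2 - 4.7196*m + 26.3169)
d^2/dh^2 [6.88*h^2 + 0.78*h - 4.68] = 13.7600000000000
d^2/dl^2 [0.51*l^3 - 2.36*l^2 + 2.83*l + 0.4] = 3.06*l - 4.72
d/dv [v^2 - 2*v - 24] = 2*v - 2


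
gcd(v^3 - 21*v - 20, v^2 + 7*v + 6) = v + 1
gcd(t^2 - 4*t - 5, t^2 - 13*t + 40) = t - 5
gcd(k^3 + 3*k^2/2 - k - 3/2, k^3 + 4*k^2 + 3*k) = k + 1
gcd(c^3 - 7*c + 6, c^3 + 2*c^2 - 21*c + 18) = c - 1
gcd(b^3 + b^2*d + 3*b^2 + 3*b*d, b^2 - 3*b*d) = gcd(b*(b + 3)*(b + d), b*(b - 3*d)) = b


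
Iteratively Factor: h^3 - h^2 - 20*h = (h - 5)*(h^2 + 4*h) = h*(h - 5)*(h + 4)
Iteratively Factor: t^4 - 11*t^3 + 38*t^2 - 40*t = (t - 5)*(t^3 - 6*t^2 + 8*t) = (t - 5)*(t - 4)*(t^2 - 2*t) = (t - 5)*(t - 4)*(t - 2)*(t)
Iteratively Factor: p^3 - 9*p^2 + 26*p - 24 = (p - 3)*(p^2 - 6*p + 8) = (p - 4)*(p - 3)*(p - 2)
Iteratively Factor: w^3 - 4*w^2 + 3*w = (w - 3)*(w^2 - w) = w*(w - 3)*(w - 1)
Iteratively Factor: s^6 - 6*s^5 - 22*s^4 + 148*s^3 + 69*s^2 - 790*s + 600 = (s - 2)*(s^5 - 4*s^4 - 30*s^3 + 88*s^2 + 245*s - 300) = (s - 2)*(s + 4)*(s^4 - 8*s^3 + 2*s^2 + 80*s - 75) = (s - 2)*(s + 3)*(s + 4)*(s^3 - 11*s^2 + 35*s - 25) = (s - 2)*(s - 1)*(s + 3)*(s + 4)*(s^2 - 10*s + 25) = (s - 5)*(s - 2)*(s - 1)*(s + 3)*(s + 4)*(s - 5)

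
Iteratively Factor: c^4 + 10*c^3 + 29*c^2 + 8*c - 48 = (c + 3)*(c^3 + 7*c^2 + 8*c - 16) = (c + 3)*(c + 4)*(c^2 + 3*c - 4) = (c + 3)*(c + 4)^2*(c - 1)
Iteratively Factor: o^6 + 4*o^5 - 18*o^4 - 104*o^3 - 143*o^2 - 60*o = (o + 1)*(o^5 + 3*o^4 - 21*o^3 - 83*o^2 - 60*o) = (o + 1)*(o + 3)*(o^4 - 21*o^2 - 20*o) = (o + 1)^2*(o + 3)*(o^3 - o^2 - 20*o) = (o + 1)^2*(o + 3)*(o + 4)*(o^2 - 5*o) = o*(o + 1)^2*(o + 3)*(o + 4)*(o - 5)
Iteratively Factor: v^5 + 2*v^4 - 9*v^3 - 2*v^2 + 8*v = (v + 1)*(v^4 + v^3 - 10*v^2 + 8*v) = (v - 1)*(v + 1)*(v^3 + 2*v^2 - 8*v) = (v - 2)*(v - 1)*(v + 1)*(v^2 + 4*v) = (v - 2)*(v - 1)*(v + 1)*(v + 4)*(v)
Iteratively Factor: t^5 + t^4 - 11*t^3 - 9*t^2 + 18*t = (t + 2)*(t^4 - t^3 - 9*t^2 + 9*t) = (t - 3)*(t + 2)*(t^3 + 2*t^2 - 3*t) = (t - 3)*(t - 1)*(t + 2)*(t^2 + 3*t) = (t - 3)*(t - 1)*(t + 2)*(t + 3)*(t)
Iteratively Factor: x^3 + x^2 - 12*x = (x - 3)*(x^2 + 4*x) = x*(x - 3)*(x + 4)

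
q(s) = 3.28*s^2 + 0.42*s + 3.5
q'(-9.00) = -58.62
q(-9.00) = 265.40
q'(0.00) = 0.42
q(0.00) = 3.50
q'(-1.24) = -7.71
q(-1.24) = 8.02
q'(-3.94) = -25.43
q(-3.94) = 52.76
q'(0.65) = 4.68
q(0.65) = 5.16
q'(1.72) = 11.70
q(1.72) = 13.93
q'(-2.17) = -13.82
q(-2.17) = 18.03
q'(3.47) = 23.18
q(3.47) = 44.45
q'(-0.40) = -2.20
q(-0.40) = 3.86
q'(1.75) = 11.90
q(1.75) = 14.28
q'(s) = 6.56*s + 0.42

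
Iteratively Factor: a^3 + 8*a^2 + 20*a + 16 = (a + 2)*(a^2 + 6*a + 8) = (a + 2)*(a + 4)*(a + 2)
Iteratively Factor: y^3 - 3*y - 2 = (y + 1)*(y^2 - y - 2) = (y - 2)*(y + 1)*(y + 1)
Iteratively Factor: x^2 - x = (x)*(x - 1)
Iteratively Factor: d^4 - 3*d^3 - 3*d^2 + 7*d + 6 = (d - 3)*(d^3 - 3*d - 2) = (d - 3)*(d + 1)*(d^2 - d - 2) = (d - 3)*(d + 1)^2*(d - 2)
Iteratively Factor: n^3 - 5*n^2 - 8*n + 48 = (n + 3)*(n^2 - 8*n + 16) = (n - 4)*(n + 3)*(n - 4)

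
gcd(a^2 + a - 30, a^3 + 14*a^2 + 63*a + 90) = a + 6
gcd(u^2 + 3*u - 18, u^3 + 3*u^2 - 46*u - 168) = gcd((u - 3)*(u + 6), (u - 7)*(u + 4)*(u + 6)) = u + 6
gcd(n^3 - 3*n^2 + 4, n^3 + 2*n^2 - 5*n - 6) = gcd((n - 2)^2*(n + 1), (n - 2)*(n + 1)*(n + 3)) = n^2 - n - 2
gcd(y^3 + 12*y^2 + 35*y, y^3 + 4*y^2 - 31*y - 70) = y + 7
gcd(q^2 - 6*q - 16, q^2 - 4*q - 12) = q + 2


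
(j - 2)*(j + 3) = j^2 + j - 6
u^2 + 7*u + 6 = (u + 1)*(u + 6)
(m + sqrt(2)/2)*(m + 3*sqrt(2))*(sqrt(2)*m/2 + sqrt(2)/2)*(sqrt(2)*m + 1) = m^4 + m^3 + 4*sqrt(2)*m^3 + 4*sqrt(2)*m^2 + 13*m^2/2 + 3*sqrt(2)*m/2 + 13*m/2 + 3*sqrt(2)/2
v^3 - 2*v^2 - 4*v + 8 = (v - 2)^2*(v + 2)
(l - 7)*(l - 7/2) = l^2 - 21*l/2 + 49/2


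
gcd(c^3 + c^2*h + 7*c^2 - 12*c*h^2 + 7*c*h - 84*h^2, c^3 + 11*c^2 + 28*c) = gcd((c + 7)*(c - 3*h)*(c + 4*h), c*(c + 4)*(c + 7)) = c + 7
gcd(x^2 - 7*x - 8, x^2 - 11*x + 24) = x - 8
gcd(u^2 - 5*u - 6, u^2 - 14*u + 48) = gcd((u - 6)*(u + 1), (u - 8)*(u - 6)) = u - 6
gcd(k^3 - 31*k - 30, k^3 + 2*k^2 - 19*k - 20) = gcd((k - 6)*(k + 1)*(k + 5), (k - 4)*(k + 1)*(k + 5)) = k^2 + 6*k + 5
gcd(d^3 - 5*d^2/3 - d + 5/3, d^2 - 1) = d^2 - 1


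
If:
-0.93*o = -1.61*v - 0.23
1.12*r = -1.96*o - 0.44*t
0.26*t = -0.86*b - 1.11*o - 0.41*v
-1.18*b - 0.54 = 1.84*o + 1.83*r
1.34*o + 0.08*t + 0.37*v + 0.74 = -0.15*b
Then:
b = 0.29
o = -0.59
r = 0.11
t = 2.34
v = -0.48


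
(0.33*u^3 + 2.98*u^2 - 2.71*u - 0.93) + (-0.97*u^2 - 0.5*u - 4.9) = 0.33*u^3 + 2.01*u^2 - 3.21*u - 5.83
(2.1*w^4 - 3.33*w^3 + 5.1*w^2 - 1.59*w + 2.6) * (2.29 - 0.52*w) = -1.092*w^5 + 6.5406*w^4 - 10.2777*w^3 + 12.5058*w^2 - 4.9931*w + 5.954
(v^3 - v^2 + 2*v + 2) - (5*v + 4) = v^3 - v^2 - 3*v - 2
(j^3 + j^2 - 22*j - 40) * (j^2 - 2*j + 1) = j^5 - j^4 - 23*j^3 + 5*j^2 + 58*j - 40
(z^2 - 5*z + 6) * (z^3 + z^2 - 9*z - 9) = z^5 - 4*z^4 - 8*z^3 + 42*z^2 - 9*z - 54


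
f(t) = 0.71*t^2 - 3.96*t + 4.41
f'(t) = 1.42*t - 3.96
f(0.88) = 1.48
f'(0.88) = -2.71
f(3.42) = -0.83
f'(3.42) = 0.90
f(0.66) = 2.11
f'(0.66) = -3.02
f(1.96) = -0.62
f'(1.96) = -1.18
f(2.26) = -0.91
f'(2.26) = -0.75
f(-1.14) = 9.85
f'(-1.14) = -5.58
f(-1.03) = 9.24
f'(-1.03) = -5.42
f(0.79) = 1.72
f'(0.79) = -2.84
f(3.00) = -1.08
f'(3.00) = 0.30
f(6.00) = 6.21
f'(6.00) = 4.56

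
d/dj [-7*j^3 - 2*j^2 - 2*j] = -21*j^2 - 4*j - 2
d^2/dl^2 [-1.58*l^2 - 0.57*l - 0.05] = -3.16000000000000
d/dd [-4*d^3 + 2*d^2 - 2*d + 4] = -12*d^2 + 4*d - 2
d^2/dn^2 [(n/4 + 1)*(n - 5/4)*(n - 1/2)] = 3*n/2 + 9/8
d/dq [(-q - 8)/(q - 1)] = 9/(q - 1)^2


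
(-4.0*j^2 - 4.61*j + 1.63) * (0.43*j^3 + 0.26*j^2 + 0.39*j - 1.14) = -1.72*j^5 - 3.0223*j^4 - 2.0577*j^3 + 3.1859*j^2 + 5.8911*j - 1.8582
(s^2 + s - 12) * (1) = s^2 + s - 12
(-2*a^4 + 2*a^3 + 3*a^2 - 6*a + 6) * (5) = -10*a^4 + 10*a^3 + 15*a^2 - 30*a + 30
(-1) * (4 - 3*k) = 3*k - 4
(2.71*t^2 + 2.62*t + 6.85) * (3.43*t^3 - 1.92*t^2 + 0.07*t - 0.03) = 9.2953*t^5 + 3.7834*t^4 + 18.6548*t^3 - 13.0499*t^2 + 0.4009*t - 0.2055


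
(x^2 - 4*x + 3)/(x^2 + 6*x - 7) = (x - 3)/(x + 7)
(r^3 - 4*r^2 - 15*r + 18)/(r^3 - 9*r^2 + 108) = (r - 1)/(r - 6)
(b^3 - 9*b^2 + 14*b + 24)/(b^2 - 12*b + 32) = (b^2 - 5*b - 6)/(b - 8)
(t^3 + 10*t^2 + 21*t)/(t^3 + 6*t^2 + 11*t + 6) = t*(t + 7)/(t^2 + 3*t + 2)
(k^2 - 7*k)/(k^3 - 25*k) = (k - 7)/(k^2 - 25)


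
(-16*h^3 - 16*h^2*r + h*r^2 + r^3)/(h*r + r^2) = -16*h^2/r + r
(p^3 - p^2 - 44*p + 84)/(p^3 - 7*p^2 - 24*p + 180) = (p^2 + 5*p - 14)/(p^2 - p - 30)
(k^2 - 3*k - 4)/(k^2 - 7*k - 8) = (k - 4)/(k - 8)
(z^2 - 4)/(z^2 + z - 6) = (z + 2)/(z + 3)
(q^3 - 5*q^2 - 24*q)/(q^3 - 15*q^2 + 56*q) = (q + 3)/(q - 7)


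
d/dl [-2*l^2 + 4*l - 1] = 4 - 4*l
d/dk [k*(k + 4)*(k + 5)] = 3*k^2 + 18*k + 20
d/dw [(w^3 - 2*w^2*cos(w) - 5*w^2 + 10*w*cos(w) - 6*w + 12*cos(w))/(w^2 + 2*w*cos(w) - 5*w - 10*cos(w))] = (4*w^4*sin(w) + w^4 - 40*w^3*sin(w) + 4*w^3*cos(w) - 10*w^3 + 76*w^2*sin(w) - 4*w^2*cos(w)^2 - 40*w^2*cos(w) + 31*w^2 + 120*w*sin(w) + 40*w*cos(w)^2 + 76*w*cos(w) - 124*cos(w)^2 + 120*cos(w))/((w - 5)^2*(w + 2*cos(w))^2)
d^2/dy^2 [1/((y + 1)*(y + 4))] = 2*((y + 1)^2 + (y + 1)*(y + 4) + (y + 4)^2)/((y + 1)^3*(y + 4)^3)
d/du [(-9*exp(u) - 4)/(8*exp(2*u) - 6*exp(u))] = 2*(9*exp(2*u) + 8*exp(u) - 3)*exp(-u)/(16*exp(2*u) - 24*exp(u) + 9)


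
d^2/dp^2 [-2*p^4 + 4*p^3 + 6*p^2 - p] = -24*p^2 + 24*p + 12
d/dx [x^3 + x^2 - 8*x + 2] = 3*x^2 + 2*x - 8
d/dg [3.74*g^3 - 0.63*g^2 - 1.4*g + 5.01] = 11.22*g^2 - 1.26*g - 1.4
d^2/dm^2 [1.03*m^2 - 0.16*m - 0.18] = 2.06000000000000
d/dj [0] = 0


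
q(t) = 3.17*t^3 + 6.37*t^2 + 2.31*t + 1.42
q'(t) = 9.51*t^2 + 12.74*t + 2.31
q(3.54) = 230.05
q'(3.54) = 166.59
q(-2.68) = -20.04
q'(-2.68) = 36.47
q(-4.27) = -139.10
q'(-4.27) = 121.31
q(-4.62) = -185.89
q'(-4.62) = 146.44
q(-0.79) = 2.01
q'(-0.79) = -1.82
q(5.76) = 831.86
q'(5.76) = 391.21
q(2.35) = 83.17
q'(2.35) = 84.77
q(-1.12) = 2.37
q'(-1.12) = -0.03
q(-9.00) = -1814.33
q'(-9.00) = 657.96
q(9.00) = 2849.11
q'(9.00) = 887.28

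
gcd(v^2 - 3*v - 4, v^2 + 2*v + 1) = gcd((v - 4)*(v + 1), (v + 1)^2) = v + 1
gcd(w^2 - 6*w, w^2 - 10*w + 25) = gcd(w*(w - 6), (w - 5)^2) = 1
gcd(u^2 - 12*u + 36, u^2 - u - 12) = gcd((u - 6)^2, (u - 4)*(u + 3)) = 1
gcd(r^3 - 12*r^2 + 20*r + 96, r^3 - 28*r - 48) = r^2 - 4*r - 12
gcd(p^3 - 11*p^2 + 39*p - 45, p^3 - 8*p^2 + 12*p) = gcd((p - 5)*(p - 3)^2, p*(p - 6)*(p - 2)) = 1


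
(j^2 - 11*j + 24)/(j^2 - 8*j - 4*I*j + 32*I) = (j - 3)/(j - 4*I)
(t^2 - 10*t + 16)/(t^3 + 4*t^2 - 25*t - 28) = (t^2 - 10*t + 16)/(t^3 + 4*t^2 - 25*t - 28)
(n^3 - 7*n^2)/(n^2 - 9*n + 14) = n^2/(n - 2)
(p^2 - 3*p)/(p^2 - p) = (p - 3)/(p - 1)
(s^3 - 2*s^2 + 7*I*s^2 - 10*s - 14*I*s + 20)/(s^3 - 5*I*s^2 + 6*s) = (s^3 + s^2*(-2 + 7*I) - 2*s*(5 + 7*I) + 20)/(s*(s^2 - 5*I*s + 6))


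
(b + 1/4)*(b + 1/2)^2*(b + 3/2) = b^4 + 11*b^3/4 + 19*b^2/8 + 13*b/16 + 3/32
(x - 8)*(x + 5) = x^2 - 3*x - 40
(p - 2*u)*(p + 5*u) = p^2 + 3*p*u - 10*u^2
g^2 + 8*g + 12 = (g + 2)*(g + 6)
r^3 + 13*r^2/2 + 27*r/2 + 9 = (r + 3/2)*(r + 2)*(r + 3)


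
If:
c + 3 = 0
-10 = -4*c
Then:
No Solution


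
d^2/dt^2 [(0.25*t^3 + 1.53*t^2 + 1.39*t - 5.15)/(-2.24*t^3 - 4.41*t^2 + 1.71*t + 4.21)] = (3.5527136788005e-15*t^7 - 10.414656*t^6 - 47.5923839999999*t^5 + 164.247552*t^4 + 513.445896*t^3 + 144.05241*t^2 - 123.048054*t + 187.126812)/(11.239424*t^9 + 66.382848*t^8 + 104.950944*t^7 - 78.958551*t^6 - 329.647185*t^5 - 110.187756*t^4 + 304.593927*t^3 + 197.55846*t^2 - 90.924633*t - 74.618461)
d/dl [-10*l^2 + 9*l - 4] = 9 - 20*l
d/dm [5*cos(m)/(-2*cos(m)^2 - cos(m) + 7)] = 5*(2*sin(m)^2 - 9)*sin(m)/(cos(m) + cos(2*m) - 6)^2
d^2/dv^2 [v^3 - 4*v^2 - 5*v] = 6*v - 8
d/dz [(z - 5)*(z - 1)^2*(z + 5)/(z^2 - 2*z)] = 2*(z^5 - 4*z^4 + 4*z^3 - z^2 + 25*z - 25)/(z^2*(z^2 - 4*z + 4))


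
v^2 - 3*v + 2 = (v - 2)*(v - 1)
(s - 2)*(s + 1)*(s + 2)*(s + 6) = s^4 + 7*s^3 + 2*s^2 - 28*s - 24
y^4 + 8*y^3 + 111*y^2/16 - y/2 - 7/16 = (y - 1/4)*(y + 1/4)*(y + 1)*(y + 7)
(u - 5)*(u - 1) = u^2 - 6*u + 5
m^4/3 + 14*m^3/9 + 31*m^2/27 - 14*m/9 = m*(m/3 + 1)*(m - 2/3)*(m + 7/3)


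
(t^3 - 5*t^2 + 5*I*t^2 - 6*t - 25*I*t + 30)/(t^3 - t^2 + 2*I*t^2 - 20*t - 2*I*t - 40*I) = (t + 3*I)/(t + 4)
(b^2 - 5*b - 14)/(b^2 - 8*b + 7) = (b + 2)/(b - 1)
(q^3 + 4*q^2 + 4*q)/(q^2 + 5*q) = (q^2 + 4*q + 4)/(q + 5)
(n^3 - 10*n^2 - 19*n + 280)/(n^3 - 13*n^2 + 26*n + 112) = (n + 5)/(n + 2)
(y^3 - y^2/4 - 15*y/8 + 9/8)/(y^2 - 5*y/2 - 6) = (4*y^2 - 7*y + 3)/(4*(y - 4))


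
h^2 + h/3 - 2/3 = (h - 2/3)*(h + 1)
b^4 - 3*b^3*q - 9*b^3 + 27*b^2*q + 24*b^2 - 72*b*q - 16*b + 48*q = (b - 4)^2*(b - 1)*(b - 3*q)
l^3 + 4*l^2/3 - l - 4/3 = (l - 1)*(l + 1)*(l + 4/3)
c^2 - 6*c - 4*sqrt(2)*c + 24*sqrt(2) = (c - 6)*(c - 4*sqrt(2))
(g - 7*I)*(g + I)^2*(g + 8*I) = g^4 + 3*I*g^3 + 53*g^2 + 111*I*g - 56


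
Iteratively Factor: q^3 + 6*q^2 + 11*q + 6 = (q + 1)*(q^2 + 5*q + 6) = (q + 1)*(q + 3)*(q + 2)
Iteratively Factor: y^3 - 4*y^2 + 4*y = (y - 2)*(y^2 - 2*y) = (y - 2)^2*(y)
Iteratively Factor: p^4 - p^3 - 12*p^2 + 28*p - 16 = (p - 2)*(p^3 + p^2 - 10*p + 8) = (p - 2)^2*(p^2 + 3*p - 4) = (p - 2)^2*(p + 4)*(p - 1)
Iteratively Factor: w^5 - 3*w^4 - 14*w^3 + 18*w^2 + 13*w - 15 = (w - 5)*(w^4 + 2*w^3 - 4*w^2 - 2*w + 3) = (w - 5)*(w - 1)*(w^3 + 3*w^2 - w - 3) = (w - 5)*(w - 1)*(w + 3)*(w^2 - 1) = (w - 5)*(w - 1)*(w + 1)*(w + 3)*(w - 1)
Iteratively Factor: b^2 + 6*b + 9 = (b + 3)*(b + 3)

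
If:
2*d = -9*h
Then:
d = -9*h/2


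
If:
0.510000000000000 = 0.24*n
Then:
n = 2.12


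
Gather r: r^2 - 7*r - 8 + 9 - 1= r^2 - 7*r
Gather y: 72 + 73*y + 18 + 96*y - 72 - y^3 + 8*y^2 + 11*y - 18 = -y^3 + 8*y^2 + 180*y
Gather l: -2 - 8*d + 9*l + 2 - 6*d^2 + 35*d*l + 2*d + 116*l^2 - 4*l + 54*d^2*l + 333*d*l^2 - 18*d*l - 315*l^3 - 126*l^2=-6*d^2 - 6*d - 315*l^3 + l^2*(333*d - 10) + l*(54*d^2 + 17*d + 5)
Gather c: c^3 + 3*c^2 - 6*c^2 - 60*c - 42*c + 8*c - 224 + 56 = c^3 - 3*c^2 - 94*c - 168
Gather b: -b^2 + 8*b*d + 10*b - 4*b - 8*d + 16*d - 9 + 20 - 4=-b^2 + b*(8*d + 6) + 8*d + 7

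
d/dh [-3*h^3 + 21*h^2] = 3*h*(14 - 3*h)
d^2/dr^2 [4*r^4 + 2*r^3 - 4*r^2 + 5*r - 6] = 48*r^2 + 12*r - 8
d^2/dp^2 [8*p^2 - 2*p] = 16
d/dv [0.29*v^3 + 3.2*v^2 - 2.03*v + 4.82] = 0.87*v^2 + 6.4*v - 2.03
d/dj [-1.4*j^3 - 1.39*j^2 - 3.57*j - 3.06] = -4.2*j^2 - 2.78*j - 3.57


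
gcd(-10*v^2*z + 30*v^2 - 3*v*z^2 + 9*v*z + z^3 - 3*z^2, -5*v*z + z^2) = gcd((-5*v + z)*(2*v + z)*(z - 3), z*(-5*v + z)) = -5*v + z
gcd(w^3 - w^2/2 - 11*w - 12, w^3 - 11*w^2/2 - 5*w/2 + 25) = w + 2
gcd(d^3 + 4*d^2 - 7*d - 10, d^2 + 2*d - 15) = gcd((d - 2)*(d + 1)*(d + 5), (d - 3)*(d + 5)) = d + 5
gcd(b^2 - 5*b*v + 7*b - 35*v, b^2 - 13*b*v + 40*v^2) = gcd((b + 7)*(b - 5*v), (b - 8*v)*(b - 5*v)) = -b + 5*v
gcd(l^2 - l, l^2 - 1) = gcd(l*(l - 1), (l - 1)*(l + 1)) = l - 1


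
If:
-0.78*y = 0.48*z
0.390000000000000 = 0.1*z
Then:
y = -2.40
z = 3.90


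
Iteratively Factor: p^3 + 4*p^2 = (p)*(p^2 + 4*p) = p^2*(p + 4)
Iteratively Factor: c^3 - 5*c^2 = (c - 5)*(c^2) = c*(c - 5)*(c)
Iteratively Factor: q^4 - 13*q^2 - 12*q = (q)*(q^3 - 13*q - 12) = q*(q - 4)*(q^2 + 4*q + 3) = q*(q - 4)*(q + 3)*(q + 1)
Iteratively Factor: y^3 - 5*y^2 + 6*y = (y)*(y^2 - 5*y + 6) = y*(y - 2)*(y - 3)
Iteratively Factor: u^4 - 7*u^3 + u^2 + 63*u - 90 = (u - 2)*(u^3 - 5*u^2 - 9*u + 45) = (u - 5)*(u - 2)*(u^2 - 9) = (u - 5)*(u - 3)*(u - 2)*(u + 3)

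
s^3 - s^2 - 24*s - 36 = (s - 6)*(s + 2)*(s + 3)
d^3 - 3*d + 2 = (d - 1)^2*(d + 2)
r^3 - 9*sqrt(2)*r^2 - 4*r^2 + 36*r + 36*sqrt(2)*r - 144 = (r - 4)*(r - 6*sqrt(2))*(r - 3*sqrt(2))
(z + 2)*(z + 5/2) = z^2 + 9*z/2 + 5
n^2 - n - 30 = (n - 6)*(n + 5)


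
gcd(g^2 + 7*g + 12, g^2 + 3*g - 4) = g + 4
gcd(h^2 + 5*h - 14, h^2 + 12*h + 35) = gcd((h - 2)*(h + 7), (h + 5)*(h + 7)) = h + 7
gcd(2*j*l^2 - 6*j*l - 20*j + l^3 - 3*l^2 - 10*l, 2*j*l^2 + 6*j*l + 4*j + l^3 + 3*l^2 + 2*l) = 2*j*l + 4*j + l^2 + 2*l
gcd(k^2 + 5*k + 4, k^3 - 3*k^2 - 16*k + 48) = k + 4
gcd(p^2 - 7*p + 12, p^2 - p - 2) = 1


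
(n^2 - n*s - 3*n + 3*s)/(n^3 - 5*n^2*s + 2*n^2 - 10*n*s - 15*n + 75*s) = (-n + s)/(-n^2 + 5*n*s - 5*n + 25*s)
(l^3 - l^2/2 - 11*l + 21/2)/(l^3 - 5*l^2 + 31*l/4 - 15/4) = 2*(2*l^2 + l - 21)/(4*l^2 - 16*l + 15)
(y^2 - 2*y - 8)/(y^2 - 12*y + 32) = (y + 2)/(y - 8)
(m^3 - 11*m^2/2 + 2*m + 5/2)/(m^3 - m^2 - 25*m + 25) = (m + 1/2)/(m + 5)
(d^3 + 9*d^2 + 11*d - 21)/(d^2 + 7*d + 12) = (d^2 + 6*d - 7)/(d + 4)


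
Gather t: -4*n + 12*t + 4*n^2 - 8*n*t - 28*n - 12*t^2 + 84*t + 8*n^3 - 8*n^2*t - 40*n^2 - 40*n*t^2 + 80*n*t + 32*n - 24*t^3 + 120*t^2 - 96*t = 8*n^3 - 36*n^2 - 24*t^3 + t^2*(108 - 40*n) + t*(-8*n^2 + 72*n)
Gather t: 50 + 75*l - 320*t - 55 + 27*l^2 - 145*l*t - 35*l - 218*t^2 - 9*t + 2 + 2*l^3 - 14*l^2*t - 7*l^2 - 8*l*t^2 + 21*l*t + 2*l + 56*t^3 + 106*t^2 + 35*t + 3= 2*l^3 + 20*l^2 + 42*l + 56*t^3 + t^2*(-8*l - 112) + t*(-14*l^2 - 124*l - 294)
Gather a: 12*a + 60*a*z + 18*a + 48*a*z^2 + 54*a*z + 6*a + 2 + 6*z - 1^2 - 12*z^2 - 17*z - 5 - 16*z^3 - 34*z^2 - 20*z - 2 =a*(48*z^2 + 114*z + 36) - 16*z^3 - 46*z^2 - 31*z - 6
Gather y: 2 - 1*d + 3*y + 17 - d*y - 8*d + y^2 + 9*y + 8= -9*d + y^2 + y*(12 - d) + 27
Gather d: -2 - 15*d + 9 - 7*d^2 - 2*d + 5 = -7*d^2 - 17*d + 12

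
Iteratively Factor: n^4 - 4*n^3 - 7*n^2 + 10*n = (n + 2)*(n^3 - 6*n^2 + 5*n) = (n - 5)*(n + 2)*(n^2 - n) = n*(n - 5)*(n + 2)*(n - 1)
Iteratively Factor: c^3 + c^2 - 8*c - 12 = (c + 2)*(c^2 - c - 6) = (c + 2)^2*(c - 3)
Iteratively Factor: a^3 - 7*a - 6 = (a + 1)*(a^2 - a - 6) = (a + 1)*(a + 2)*(a - 3)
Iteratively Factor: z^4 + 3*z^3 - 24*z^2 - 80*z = (z + 4)*(z^3 - z^2 - 20*z) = (z - 5)*(z + 4)*(z^2 + 4*z) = z*(z - 5)*(z + 4)*(z + 4)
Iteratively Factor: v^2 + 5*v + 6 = (v + 2)*(v + 3)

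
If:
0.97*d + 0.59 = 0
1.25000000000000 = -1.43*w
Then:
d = -0.61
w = -0.87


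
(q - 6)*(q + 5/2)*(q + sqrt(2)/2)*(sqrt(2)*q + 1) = sqrt(2)*q^4 - 7*sqrt(2)*q^3/2 + 2*q^3 - 29*sqrt(2)*q^2/2 - 7*q^2 - 30*q - 7*sqrt(2)*q/4 - 15*sqrt(2)/2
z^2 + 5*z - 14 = (z - 2)*(z + 7)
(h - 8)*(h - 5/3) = h^2 - 29*h/3 + 40/3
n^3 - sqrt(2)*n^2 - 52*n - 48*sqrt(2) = (n - 6*sqrt(2))*(n + sqrt(2))*(n + 4*sqrt(2))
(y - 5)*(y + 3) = y^2 - 2*y - 15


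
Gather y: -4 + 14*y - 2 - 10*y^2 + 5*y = -10*y^2 + 19*y - 6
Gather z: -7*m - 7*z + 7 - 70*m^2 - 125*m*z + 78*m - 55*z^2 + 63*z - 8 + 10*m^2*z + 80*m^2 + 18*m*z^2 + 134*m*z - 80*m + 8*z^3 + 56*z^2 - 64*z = 10*m^2 - 9*m + 8*z^3 + z^2*(18*m + 1) + z*(10*m^2 + 9*m - 8) - 1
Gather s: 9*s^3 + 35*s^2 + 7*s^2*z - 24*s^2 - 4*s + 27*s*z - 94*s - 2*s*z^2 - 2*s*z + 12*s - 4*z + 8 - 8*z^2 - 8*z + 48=9*s^3 + s^2*(7*z + 11) + s*(-2*z^2 + 25*z - 86) - 8*z^2 - 12*z + 56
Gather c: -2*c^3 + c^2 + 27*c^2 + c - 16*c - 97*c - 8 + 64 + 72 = -2*c^3 + 28*c^2 - 112*c + 128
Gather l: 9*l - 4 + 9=9*l + 5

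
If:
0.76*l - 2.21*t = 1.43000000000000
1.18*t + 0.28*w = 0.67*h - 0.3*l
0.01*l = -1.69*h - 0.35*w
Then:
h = -0.203609457879661*w - 0.00636545977941573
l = 1.07576270272126 - 0.590001618337232*w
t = -0.202896484134071*w - 0.277113278702192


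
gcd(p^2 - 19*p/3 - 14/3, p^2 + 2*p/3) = p + 2/3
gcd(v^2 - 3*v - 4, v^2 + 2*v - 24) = v - 4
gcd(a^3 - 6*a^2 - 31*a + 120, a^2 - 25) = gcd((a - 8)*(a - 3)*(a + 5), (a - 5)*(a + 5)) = a + 5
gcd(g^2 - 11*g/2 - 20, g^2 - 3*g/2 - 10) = g + 5/2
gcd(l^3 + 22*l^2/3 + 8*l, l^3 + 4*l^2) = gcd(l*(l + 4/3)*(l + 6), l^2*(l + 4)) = l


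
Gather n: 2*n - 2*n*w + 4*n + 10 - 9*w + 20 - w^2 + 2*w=n*(6 - 2*w) - w^2 - 7*w + 30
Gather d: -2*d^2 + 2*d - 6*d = -2*d^2 - 4*d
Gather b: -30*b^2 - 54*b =-30*b^2 - 54*b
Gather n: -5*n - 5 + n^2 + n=n^2 - 4*n - 5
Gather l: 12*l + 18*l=30*l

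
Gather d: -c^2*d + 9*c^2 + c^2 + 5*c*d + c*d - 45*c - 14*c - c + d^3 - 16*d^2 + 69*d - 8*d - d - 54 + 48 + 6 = 10*c^2 - 60*c + d^3 - 16*d^2 + d*(-c^2 + 6*c + 60)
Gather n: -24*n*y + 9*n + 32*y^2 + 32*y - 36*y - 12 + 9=n*(9 - 24*y) + 32*y^2 - 4*y - 3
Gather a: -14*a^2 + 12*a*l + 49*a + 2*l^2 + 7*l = -14*a^2 + a*(12*l + 49) + 2*l^2 + 7*l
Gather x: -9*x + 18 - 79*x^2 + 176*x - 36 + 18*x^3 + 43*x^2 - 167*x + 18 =18*x^3 - 36*x^2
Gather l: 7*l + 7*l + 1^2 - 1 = 14*l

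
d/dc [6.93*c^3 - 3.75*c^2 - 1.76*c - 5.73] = 20.79*c^2 - 7.5*c - 1.76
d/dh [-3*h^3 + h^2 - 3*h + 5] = -9*h^2 + 2*h - 3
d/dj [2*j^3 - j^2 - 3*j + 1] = 6*j^2 - 2*j - 3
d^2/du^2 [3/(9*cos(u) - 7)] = 27*(9*sin(u)^2 - 7*cos(u) + 9)/(9*cos(u) - 7)^3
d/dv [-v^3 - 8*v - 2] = -3*v^2 - 8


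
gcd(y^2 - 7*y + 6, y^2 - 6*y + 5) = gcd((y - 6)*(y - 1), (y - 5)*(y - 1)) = y - 1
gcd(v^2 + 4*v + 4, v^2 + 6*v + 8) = v + 2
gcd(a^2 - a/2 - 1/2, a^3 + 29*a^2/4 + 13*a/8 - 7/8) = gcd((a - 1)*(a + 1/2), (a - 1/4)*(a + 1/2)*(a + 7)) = a + 1/2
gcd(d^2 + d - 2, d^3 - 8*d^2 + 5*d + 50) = d + 2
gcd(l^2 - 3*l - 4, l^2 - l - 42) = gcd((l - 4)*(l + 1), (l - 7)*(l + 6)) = 1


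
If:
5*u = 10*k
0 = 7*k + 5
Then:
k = -5/7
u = -10/7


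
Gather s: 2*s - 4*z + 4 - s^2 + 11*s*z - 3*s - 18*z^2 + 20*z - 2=-s^2 + s*(11*z - 1) - 18*z^2 + 16*z + 2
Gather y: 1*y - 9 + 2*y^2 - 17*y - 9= 2*y^2 - 16*y - 18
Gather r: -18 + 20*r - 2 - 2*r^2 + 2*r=-2*r^2 + 22*r - 20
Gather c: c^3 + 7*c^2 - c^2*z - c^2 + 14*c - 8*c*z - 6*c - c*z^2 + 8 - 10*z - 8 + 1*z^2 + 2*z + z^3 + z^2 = c^3 + c^2*(6 - z) + c*(-z^2 - 8*z + 8) + z^3 + 2*z^2 - 8*z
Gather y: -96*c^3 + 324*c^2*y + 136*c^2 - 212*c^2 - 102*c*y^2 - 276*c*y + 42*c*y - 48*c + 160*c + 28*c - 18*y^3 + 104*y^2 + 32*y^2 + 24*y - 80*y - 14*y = -96*c^3 - 76*c^2 + 140*c - 18*y^3 + y^2*(136 - 102*c) + y*(324*c^2 - 234*c - 70)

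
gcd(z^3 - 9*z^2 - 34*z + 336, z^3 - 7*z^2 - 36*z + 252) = z^2 - z - 42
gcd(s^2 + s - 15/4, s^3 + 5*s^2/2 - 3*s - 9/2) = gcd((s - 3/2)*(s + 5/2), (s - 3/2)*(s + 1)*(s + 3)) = s - 3/2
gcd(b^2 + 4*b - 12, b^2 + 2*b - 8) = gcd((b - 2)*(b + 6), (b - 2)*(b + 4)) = b - 2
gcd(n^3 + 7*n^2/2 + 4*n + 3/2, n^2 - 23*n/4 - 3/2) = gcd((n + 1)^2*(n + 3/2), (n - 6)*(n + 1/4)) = 1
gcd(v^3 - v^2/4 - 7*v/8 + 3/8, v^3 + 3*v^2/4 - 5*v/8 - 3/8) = v^2 + v/4 - 3/4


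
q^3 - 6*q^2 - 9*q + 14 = (q - 7)*(q - 1)*(q + 2)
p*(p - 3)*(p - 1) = p^3 - 4*p^2 + 3*p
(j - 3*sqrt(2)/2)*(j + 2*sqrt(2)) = j^2 + sqrt(2)*j/2 - 6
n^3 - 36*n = n*(n - 6)*(n + 6)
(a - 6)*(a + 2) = a^2 - 4*a - 12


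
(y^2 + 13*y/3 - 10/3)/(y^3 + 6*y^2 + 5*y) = (y - 2/3)/(y*(y + 1))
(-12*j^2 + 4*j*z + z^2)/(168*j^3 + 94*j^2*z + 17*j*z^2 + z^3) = (-2*j + z)/(28*j^2 + 11*j*z + z^2)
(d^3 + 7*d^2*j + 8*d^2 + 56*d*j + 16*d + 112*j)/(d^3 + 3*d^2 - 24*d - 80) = (d + 7*j)/(d - 5)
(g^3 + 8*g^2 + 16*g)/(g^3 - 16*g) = (g + 4)/(g - 4)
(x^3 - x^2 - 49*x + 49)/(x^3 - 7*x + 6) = (x^2 - 49)/(x^2 + x - 6)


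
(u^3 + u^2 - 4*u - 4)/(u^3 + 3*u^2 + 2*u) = (u - 2)/u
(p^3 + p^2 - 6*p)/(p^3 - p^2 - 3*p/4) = 4*(-p^2 - p + 6)/(-4*p^2 + 4*p + 3)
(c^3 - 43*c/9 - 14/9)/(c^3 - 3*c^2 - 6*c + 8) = (c^2 - 2*c - 7/9)/(c^2 - 5*c + 4)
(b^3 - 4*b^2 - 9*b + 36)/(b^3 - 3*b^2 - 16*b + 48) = (b + 3)/(b + 4)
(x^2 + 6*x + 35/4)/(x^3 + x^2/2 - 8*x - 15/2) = (x + 7/2)/(x^2 - 2*x - 3)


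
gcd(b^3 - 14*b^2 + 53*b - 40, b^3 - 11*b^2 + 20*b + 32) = b - 8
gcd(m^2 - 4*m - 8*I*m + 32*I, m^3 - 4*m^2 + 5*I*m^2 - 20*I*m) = m - 4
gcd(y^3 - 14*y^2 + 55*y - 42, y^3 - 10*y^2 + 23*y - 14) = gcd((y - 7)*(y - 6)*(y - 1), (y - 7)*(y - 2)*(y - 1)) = y^2 - 8*y + 7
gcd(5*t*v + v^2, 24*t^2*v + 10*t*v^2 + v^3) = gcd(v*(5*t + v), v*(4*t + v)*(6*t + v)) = v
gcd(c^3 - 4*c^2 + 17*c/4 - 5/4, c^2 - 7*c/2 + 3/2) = c - 1/2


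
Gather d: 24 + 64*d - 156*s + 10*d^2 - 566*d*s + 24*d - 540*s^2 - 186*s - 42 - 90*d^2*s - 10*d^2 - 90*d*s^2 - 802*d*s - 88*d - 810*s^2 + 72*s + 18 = -90*d^2*s + d*(-90*s^2 - 1368*s) - 1350*s^2 - 270*s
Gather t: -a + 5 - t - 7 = -a - t - 2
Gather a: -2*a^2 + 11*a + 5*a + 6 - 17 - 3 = -2*a^2 + 16*a - 14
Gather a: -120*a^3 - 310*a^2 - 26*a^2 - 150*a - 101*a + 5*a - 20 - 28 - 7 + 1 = -120*a^3 - 336*a^2 - 246*a - 54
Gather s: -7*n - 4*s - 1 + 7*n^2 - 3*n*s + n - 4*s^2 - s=7*n^2 - 6*n - 4*s^2 + s*(-3*n - 5) - 1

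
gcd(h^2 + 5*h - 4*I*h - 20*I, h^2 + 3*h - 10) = h + 5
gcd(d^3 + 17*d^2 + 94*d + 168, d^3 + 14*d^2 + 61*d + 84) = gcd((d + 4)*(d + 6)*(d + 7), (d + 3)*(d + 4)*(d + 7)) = d^2 + 11*d + 28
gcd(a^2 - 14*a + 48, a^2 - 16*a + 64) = a - 8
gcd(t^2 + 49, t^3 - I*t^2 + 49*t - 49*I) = t^2 + 49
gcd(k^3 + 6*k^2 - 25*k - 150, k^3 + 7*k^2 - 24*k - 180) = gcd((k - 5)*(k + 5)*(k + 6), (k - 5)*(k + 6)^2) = k^2 + k - 30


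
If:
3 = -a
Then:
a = -3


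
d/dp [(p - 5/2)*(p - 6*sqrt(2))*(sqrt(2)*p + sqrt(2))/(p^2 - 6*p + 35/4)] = 2*(2*sqrt(2)*p^2 - 14*sqrt(2)*p - 7*sqrt(2) + 108)/(4*p^2 - 28*p + 49)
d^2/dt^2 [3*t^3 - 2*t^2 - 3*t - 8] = 18*t - 4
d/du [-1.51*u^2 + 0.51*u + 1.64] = 0.51 - 3.02*u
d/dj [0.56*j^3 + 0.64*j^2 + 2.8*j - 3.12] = 1.68*j^2 + 1.28*j + 2.8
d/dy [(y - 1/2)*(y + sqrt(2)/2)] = 2*y - 1/2 + sqrt(2)/2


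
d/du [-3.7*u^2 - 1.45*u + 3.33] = -7.4*u - 1.45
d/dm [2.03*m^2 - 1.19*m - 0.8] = 4.06*m - 1.19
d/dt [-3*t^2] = -6*t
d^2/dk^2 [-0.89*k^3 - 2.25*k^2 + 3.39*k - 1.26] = -5.34*k - 4.5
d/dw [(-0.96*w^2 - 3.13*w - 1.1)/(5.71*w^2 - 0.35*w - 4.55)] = (18.2083*w^2 + 21.298*w + 13.8565)/(32.6041*w^4 - 3.997*w^3 - 51.8385*w^2 + 3.185*w + 20.7025)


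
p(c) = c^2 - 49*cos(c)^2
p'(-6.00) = 14.29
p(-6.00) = -9.17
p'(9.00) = -18.80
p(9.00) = 40.32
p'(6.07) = -8.12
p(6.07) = -9.96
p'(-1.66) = 5.38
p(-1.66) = 2.37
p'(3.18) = 10.12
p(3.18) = -38.82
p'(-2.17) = 41.30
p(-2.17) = -10.88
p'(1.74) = -12.79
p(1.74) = 1.64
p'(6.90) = 60.04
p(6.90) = 15.01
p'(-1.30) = -27.86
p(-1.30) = -1.82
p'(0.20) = 19.48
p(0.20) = -47.03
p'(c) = 2*c + 98*sin(c)*cos(c)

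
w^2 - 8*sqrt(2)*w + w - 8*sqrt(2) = (w + 1)*(w - 8*sqrt(2))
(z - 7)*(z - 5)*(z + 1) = z^3 - 11*z^2 + 23*z + 35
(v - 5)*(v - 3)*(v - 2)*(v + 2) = v^4 - 8*v^3 + 11*v^2 + 32*v - 60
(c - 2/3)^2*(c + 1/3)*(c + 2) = c^4 + c^3 - 2*c^2 + 4*c/27 + 8/27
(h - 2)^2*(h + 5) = h^3 + h^2 - 16*h + 20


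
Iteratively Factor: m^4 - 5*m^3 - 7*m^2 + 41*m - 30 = (m - 1)*(m^3 - 4*m^2 - 11*m + 30) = (m - 5)*(m - 1)*(m^2 + m - 6) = (m - 5)*(m - 2)*(m - 1)*(m + 3)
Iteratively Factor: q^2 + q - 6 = (q - 2)*(q + 3)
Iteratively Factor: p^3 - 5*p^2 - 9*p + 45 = (p - 3)*(p^2 - 2*p - 15) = (p - 5)*(p - 3)*(p + 3)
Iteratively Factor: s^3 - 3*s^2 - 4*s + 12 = (s - 3)*(s^2 - 4) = (s - 3)*(s + 2)*(s - 2)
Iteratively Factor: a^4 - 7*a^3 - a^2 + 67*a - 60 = (a + 3)*(a^3 - 10*a^2 + 29*a - 20) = (a - 1)*(a + 3)*(a^2 - 9*a + 20) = (a - 4)*(a - 1)*(a + 3)*(a - 5)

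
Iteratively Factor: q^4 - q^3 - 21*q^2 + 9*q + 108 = (q + 3)*(q^3 - 4*q^2 - 9*q + 36) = (q + 3)^2*(q^2 - 7*q + 12) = (q - 4)*(q + 3)^2*(q - 3)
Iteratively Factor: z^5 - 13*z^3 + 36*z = (z - 2)*(z^4 + 2*z^3 - 9*z^2 - 18*z) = (z - 2)*(z + 3)*(z^3 - z^2 - 6*z) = z*(z - 2)*(z + 3)*(z^2 - z - 6) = z*(z - 3)*(z - 2)*(z + 3)*(z + 2)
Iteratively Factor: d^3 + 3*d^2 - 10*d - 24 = (d + 2)*(d^2 + d - 12) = (d + 2)*(d + 4)*(d - 3)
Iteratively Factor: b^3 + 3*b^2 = (b)*(b^2 + 3*b) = b*(b + 3)*(b)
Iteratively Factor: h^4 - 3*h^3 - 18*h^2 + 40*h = (h + 4)*(h^3 - 7*h^2 + 10*h) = h*(h + 4)*(h^2 - 7*h + 10) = h*(h - 5)*(h + 4)*(h - 2)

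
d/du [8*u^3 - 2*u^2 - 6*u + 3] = 24*u^2 - 4*u - 6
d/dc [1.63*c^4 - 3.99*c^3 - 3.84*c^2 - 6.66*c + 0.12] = 6.52*c^3 - 11.97*c^2 - 7.68*c - 6.66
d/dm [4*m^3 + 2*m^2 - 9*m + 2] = 12*m^2 + 4*m - 9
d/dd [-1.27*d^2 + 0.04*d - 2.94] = 0.04 - 2.54*d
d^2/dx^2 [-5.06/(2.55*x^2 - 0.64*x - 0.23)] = (-65.8053*x^2 + 16.51584*x + 5.06*(5.1*x - 0.64)*(10.2*x - 1.28) + 5.93538)/(-2.55*x^2 + 0.64*x + 0.23)^3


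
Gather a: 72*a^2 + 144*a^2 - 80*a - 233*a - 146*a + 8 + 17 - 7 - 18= 216*a^2 - 459*a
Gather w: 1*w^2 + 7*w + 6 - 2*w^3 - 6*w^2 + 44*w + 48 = -2*w^3 - 5*w^2 + 51*w + 54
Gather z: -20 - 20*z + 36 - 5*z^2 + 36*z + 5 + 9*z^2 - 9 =4*z^2 + 16*z + 12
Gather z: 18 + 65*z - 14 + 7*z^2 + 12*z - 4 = 7*z^2 + 77*z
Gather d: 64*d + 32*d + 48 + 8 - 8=96*d + 48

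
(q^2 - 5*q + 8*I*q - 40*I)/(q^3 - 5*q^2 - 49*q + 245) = (q + 8*I)/(q^2 - 49)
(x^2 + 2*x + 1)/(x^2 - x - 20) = (x^2 + 2*x + 1)/(x^2 - x - 20)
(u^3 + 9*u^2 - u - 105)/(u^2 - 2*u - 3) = (u^2 + 12*u + 35)/(u + 1)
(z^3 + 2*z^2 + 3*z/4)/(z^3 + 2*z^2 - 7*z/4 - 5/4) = z*(2*z + 3)/(2*z^2 + 3*z - 5)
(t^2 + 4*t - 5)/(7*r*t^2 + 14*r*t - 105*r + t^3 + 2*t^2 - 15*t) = (t - 1)/(7*r*t - 21*r + t^2 - 3*t)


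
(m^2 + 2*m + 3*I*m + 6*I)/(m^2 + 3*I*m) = (m + 2)/m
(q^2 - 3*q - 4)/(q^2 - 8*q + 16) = (q + 1)/(q - 4)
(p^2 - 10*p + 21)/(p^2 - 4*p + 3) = (p - 7)/(p - 1)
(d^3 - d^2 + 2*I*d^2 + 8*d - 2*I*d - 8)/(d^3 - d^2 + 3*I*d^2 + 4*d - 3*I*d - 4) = (d - 2*I)/(d - I)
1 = 1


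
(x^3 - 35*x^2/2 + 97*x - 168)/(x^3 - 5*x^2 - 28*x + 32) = (x^2 - 19*x/2 + 21)/(x^2 + 3*x - 4)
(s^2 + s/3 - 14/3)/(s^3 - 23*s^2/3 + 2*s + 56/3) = (3*s + 7)/(3*s^2 - 17*s - 28)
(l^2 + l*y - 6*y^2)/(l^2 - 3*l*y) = (l^2 + l*y - 6*y^2)/(l*(l - 3*y))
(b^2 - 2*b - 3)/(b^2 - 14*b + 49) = (b^2 - 2*b - 3)/(b^2 - 14*b + 49)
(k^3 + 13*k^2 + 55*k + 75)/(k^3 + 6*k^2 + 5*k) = (k^2 + 8*k + 15)/(k*(k + 1))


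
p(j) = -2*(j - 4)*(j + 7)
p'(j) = -4*j - 6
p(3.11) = 18.00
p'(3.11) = -18.44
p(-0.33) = 57.76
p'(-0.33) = -4.68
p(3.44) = 11.69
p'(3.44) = -19.76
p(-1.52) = 60.50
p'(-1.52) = 0.08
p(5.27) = -31.17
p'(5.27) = -27.08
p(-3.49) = 52.58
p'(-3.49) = 7.96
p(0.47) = 52.74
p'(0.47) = -7.88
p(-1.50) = 60.50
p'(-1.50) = 0.00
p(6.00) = -52.00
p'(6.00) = -30.00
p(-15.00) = -304.00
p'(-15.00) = 54.00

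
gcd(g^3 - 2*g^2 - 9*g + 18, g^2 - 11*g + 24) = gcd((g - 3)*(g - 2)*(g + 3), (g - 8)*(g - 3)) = g - 3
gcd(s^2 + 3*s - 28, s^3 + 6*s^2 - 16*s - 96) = s - 4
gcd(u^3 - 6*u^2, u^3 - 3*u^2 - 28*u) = u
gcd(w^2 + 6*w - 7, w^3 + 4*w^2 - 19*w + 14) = w^2 + 6*w - 7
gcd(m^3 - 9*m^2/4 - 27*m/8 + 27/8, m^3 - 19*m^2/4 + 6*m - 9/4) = m^2 - 15*m/4 + 9/4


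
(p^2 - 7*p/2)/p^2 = (p - 7/2)/p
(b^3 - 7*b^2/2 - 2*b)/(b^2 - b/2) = (2*b^2 - 7*b - 4)/(2*b - 1)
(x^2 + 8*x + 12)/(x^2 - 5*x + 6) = (x^2 + 8*x + 12)/(x^2 - 5*x + 6)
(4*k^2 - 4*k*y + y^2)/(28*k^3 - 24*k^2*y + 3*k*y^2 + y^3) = 1/(7*k + y)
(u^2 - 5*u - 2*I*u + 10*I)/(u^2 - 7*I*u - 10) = (u - 5)/(u - 5*I)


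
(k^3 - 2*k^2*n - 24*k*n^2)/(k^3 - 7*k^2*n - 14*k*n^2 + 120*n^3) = k/(k - 5*n)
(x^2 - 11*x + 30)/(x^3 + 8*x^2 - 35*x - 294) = (x - 5)/(x^2 + 14*x + 49)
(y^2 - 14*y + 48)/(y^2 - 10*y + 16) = (y - 6)/(y - 2)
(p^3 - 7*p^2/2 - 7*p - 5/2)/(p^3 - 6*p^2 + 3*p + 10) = (p + 1/2)/(p - 2)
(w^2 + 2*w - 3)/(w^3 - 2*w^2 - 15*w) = (w - 1)/(w*(w - 5))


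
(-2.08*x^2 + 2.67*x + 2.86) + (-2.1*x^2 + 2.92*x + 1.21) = -4.18*x^2 + 5.59*x + 4.07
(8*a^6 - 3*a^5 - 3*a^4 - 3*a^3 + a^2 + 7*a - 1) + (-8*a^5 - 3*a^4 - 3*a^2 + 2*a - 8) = 8*a^6 - 11*a^5 - 6*a^4 - 3*a^3 - 2*a^2 + 9*a - 9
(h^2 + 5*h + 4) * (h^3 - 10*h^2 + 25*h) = h^5 - 5*h^4 - 21*h^3 + 85*h^2 + 100*h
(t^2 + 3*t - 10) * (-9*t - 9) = -9*t^3 - 36*t^2 + 63*t + 90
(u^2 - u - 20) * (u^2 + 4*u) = u^4 + 3*u^3 - 24*u^2 - 80*u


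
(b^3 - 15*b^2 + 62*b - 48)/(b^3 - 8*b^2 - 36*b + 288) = (b - 1)/(b + 6)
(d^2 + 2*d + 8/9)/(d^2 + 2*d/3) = (d + 4/3)/d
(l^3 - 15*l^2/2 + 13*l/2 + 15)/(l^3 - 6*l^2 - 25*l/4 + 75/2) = 2*(l + 1)/(2*l + 5)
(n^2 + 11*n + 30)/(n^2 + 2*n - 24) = (n + 5)/(n - 4)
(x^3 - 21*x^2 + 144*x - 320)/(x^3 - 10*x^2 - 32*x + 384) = (x - 5)/(x + 6)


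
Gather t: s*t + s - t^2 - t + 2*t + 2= s - t^2 + t*(s + 1) + 2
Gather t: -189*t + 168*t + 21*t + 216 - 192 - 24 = 0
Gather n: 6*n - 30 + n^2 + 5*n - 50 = n^2 + 11*n - 80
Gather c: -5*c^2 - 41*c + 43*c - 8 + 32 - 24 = -5*c^2 + 2*c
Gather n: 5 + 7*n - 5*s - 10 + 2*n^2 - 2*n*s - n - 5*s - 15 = 2*n^2 + n*(6 - 2*s) - 10*s - 20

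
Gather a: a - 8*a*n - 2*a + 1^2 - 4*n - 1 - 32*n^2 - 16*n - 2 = a*(-8*n - 1) - 32*n^2 - 20*n - 2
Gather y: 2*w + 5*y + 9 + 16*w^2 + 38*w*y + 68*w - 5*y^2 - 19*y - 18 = 16*w^2 + 70*w - 5*y^2 + y*(38*w - 14) - 9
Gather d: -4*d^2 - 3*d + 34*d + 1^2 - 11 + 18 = -4*d^2 + 31*d + 8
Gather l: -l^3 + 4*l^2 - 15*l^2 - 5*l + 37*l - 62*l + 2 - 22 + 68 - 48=-l^3 - 11*l^2 - 30*l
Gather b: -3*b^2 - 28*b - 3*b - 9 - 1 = -3*b^2 - 31*b - 10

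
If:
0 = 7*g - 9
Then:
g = 9/7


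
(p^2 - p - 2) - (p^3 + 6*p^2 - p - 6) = -p^3 - 5*p^2 + 4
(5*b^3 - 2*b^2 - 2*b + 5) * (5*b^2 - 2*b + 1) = 25*b^5 - 20*b^4 - b^3 + 27*b^2 - 12*b + 5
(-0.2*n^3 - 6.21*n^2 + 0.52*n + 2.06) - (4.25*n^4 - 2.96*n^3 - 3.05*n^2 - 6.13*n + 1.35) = -4.25*n^4 + 2.76*n^3 - 3.16*n^2 + 6.65*n + 0.71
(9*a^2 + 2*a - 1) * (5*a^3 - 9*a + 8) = 45*a^5 + 10*a^4 - 86*a^3 + 54*a^2 + 25*a - 8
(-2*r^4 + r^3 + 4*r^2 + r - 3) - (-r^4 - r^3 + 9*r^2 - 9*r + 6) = -r^4 + 2*r^3 - 5*r^2 + 10*r - 9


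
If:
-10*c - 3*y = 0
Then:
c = -3*y/10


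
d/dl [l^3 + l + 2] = 3*l^2 + 1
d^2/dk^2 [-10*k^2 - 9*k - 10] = -20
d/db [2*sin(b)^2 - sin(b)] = (4*sin(b) - 1)*cos(b)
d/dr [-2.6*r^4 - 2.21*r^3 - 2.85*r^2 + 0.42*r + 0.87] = -10.4*r^3 - 6.63*r^2 - 5.7*r + 0.42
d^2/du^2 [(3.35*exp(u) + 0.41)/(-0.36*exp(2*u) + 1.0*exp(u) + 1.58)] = (-0.43416*exp(4*u) - 1.418544*exp(3*u) - 10.99008*exp(2*u) + 3.950168*exp(u) - 7.71514)*exp(u)/(0.046656*exp(6*u) - 0.3888*exp(5*u) + 0.465696*exp(4*u) + 2.4128*exp(3*u) - 2.043888*exp(2*u) - 7.4892*exp(u) - 3.944312)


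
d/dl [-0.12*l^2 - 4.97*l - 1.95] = -0.24*l - 4.97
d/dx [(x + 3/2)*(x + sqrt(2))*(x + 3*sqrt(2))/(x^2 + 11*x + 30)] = (x^4 + 22*x^3 + 38*sqrt(2)*x^2 + 201*x^2/2 + 72*x + 240*sqrt(2)*x + 81 + 180*sqrt(2))/(x^4 + 22*x^3 + 181*x^2 + 660*x + 900)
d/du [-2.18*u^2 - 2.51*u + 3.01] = -4.36*u - 2.51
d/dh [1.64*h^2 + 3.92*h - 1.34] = 3.28*h + 3.92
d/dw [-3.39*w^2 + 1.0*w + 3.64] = 1.0 - 6.78*w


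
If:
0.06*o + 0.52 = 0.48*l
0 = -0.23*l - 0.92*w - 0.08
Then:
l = -4.0*w - 0.347826086956522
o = -32.0*w - 11.4492753623188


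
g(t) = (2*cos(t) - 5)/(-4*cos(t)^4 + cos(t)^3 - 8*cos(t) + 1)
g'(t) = (2*cos(t) - 5)*(-16*sin(t)*cos(t)^3 + 3*sin(t)*cos(t)^2 - 8*sin(t))/(-4*cos(t)^4 + cos(t)^3 - 8*cos(t) + 1)^2 - 2*sin(t)/(-4*cos(t)^4 + cos(t)^3 - 8*cos(t) + 1) = (-6*(1 - cos(2*t))^2 + 63*cos(t) - 63*cos(2*t)/2 + 21*cos(3*t) + 61/2)*sin(t)/(4*cos(t)^4 - cos(t)^3 + 8*cos(t) - 1)^2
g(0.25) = 0.33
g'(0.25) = 0.22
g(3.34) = -1.66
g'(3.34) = 0.87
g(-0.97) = 1.03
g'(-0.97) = -2.69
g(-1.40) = 13.01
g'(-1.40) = -291.60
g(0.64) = 0.52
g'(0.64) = 0.86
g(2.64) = -1.36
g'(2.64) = -0.86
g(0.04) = 0.30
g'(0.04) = 0.03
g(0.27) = 0.33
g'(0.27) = 0.24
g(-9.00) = -1.43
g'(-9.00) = 0.99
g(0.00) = 0.30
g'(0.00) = 0.00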